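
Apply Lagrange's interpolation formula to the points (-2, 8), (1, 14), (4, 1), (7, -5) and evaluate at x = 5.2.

Lagrange interpolation formula:
P(x) = Σ yᵢ × Lᵢ(x)
where Lᵢ(x) = Π_{j≠i} (x - xⱼ)/(xᵢ - xⱼ)

L_0(5.2) = (5.2 - 1)/(-2 - 1) × (5.2 - 4)/(-2 - 4) × (5.2 - 7)/(-2 - 7) = 0.056000
L_1(5.2) = (5.2 - (-2))/(1 - (-2)) × (5.2 - 4)/(1 - 4) × (5.2 - 7)/(1 - 7) = -0.288000
L_2(5.2) = (5.2 - (-2))/(4 - (-2)) × (5.2 - 1)/(4 - 1) × (5.2 - 7)/(4 - 7) = 1.008000
L_3(5.2) = (5.2 - (-2))/(7 - (-2)) × (5.2 - 1)/(7 - 1) × (5.2 - 4)/(7 - 4) = 0.224000

P(5.2) = 8×L_0(5.2) + 14×L_1(5.2) + 1×L_2(5.2) + (-5)×L_3(5.2)
P(5.2) = -3.696000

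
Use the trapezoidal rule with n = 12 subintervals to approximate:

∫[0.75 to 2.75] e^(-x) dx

f(x) = e^(-x)
a = 0.75, b = 2.75, n = 12
h = (b - a)/n = 0.166667

Trapezoidal rule: (h/2)[f(x₀) + 2f(x₁) + 2f(x₂) + ... + f(xₙ)]

x_0 = 0.7500, f(x_0) = 0.472367, coefficient = 1
x_1 = 0.9167, f(x_1) = 0.399850, coefficient = 2
x_2 = 1.0833, f(x_2) = 0.338465, coefficient = 2
x_3 = 1.2500, f(x_3) = 0.286505, coefficient = 2
x_4 = 1.4167, f(x_4) = 0.242521, coefficient = 2
x_5 = 1.5833, f(x_5) = 0.205290, coefficient = 2
x_6 = 1.7500, f(x_6) = 0.173774, coefficient = 2
x_7 = 1.9167, f(x_7) = 0.147096, coefficient = 2
x_8 = 2.0833, f(x_8) = 0.124514, coefficient = 2
x_9 = 2.2500, f(x_9) = 0.105399, coefficient = 2
x_10 = 2.4167, f(x_10) = 0.089219, coefficient = 2
x_11 = 2.5833, f(x_11) = 0.075522, coefficient = 2
x_12 = 2.7500, f(x_12) = 0.063928, coefficient = 1

I ≈ (0.166667/2) × 4.912605 = 0.409384
Exact value: 0.408439
Error: 0.000945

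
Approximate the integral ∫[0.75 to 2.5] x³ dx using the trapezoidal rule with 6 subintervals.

f(x) = x³
a = 0.75, b = 2.5, n = 6
h = (b - a)/n = 0.291667

Trapezoidal rule: (h/2)[f(x₀) + 2f(x₁) + 2f(x₂) + ... + f(xₙ)]

x_0 = 0.7500, f(x_0) = 0.421875, coefficient = 1
x_1 = 1.0417, f(x_1) = 1.130281, coefficient = 2
x_2 = 1.3333, f(x_2) = 2.370370, coefficient = 2
x_3 = 1.6250, f(x_3) = 4.291016, coefficient = 2
x_4 = 1.9167, f(x_4) = 7.041088, coefficient = 2
x_5 = 2.2083, f(x_5) = 10.769459, coefficient = 2
x_6 = 2.5000, f(x_6) = 15.625000, coefficient = 1

I ≈ (0.291667/2) × 67.251302 = 9.807482
Exact value: 9.686523
Error: 0.120958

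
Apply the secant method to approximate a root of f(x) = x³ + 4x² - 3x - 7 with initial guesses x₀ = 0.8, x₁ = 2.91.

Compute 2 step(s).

f(x) = x³ + 4x² - 3x - 7
x₀ = 0.8, x₁ = 2.91

Secant formula: x_{n+1} = x_n - f(x_n)(x_n - x_{n-1})/(f(x_n) - f(x_{n-1}))

Iteration 1:
  f(0.800000) = -6.328000
  f(2.910000) = 42.784571
  x_2 = 2.910000 - 42.784571×(2.910000 - 0.800000)/(42.784571 - (-6.328000))
       = 1.071867
Iteration 2:
  f(2.910000) = 42.784571
  f(1.071867) = -4.388540
  x_3 = 1.071867 - (-4.388540)×(1.071867 - 2.910000)/(-4.388540 - 42.784571)
       = 1.242869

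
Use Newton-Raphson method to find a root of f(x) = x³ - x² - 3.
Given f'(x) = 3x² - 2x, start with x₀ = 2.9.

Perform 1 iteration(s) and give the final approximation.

f(x) = x³ - x² - 3
f'(x) = 3x² - 2x
x₀ = 2.9

Newton-Raphson formula: x_{n+1} = x_n - f(x_n)/f'(x_n)

Iteration 1:
  f(2.900000) = 12.979000
  f'(2.900000) = 19.430000
  x_1 = 2.900000 - 12.979000/19.430000 = 2.232012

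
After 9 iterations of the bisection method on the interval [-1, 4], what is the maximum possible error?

Bisection error bound: |error| ≤ (b-a)/2^n
|error| ≤ (4 - (-1))/2^9 = 5/2^9
|error| ≤ 0.0097656250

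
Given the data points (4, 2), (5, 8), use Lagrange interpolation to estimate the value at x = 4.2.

Lagrange interpolation formula:
P(x) = Σ yᵢ × Lᵢ(x)
where Lᵢ(x) = Π_{j≠i} (x - xⱼ)/(xᵢ - xⱼ)

L_0(4.2) = (4.2 - 5)/(4 - 5) = 0.800000
L_1(4.2) = (4.2 - 4)/(5 - 4) = 0.200000

P(4.2) = 2×L_0(4.2) + 8×L_1(4.2)
P(4.2) = 3.200000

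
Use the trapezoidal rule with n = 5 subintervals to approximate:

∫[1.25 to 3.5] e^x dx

f(x) = e^x
a = 1.25, b = 3.5, n = 5
h = (b - a)/n = 0.450000

Trapezoidal rule: (h/2)[f(x₀) + 2f(x₁) + 2f(x₂) + ... + f(xₙ)]

x_0 = 1.2500, f(x_0) = 3.490343, coefficient = 1
x_1 = 1.7000, f(x_1) = 5.473947, coefficient = 2
x_2 = 2.1500, f(x_2) = 8.584858, coefficient = 2
x_3 = 2.6000, f(x_3) = 13.463738, coefficient = 2
x_4 = 3.0500, f(x_4) = 21.115344, coefficient = 2
x_5 = 3.5000, f(x_5) = 33.115452, coefficient = 1

I ≈ (0.450000/2) × 133.881571 = 30.123354
Exact value: 29.625109
Error: 0.498245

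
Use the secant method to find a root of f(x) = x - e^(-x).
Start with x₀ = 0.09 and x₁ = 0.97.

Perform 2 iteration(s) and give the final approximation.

f(x) = x - e^(-x)
x₀ = 0.09, x₁ = 0.97

Secant formula: x_{n+1} = x_n - f(x_n)(x_n - x_{n-1})/(f(x_n) - f(x_{n-1}))

Iteration 1:
  f(0.090000) = -0.823931
  f(0.970000) = 0.590917
  x_2 = 0.970000 - 0.590917×(0.970000 - 0.090000)/(0.590917 - (-0.823931))
       = 0.602464
Iteration 2:
  f(0.970000) = 0.590917
  f(0.602464) = 0.055004
  x_3 = 0.602464 - 0.055004×(0.602464 - 0.970000)/(0.055004 - 0.590917)
       = 0.564742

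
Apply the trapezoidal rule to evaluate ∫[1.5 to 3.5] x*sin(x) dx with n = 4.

f(x) = x*sin(x)
a = 1.5, b = 3.5, n = 4
h = (b - a)/n = 0.500000

Trapezoidal rule: (h/2)[f(x₀) + 2f(x₁) + 2f(x₂) + ... + f(xₙ)]

x_0 = 1.5000, f(x_0) = 1.496242, coefficient = 1
x_1 = 2.0000, f(x_1) = 1.818595, coefficient = 2
x_2 = 2.5000, f(x_2) = 1.496180, coefficient = 2
x_3 = 3.0000, f(x_3) = 0.423360, coefficient = 2
x_4 = 3.5000, f(x_4) = -1.227741, coefficient = 1

I ≈ (0.500000/2) × 7.744772 = 1.936193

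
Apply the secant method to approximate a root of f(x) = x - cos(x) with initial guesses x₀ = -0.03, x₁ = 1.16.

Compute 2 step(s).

f(x) = x - cos(x)
x₀ = -0.03, x₁ = 1.16

Secant formula: x_{n+1} = x_n - f(x_n)(x_n - x_{n-1})/(f(x_n) - f(x_{n-1}))

Iteration 1:
  f(-0.030000) = -1.029550
  f(1.160000) = 0.760660
  x_2 = 1.160000 - 0.760660×(1.160000 - (-0.030000))/(0.760660 - (-1.029550))
       = 0.654369
Iteration 2:
  f(1.160000) = 0.760660
  f(0.654369) = -0.139063
  x_3 = 0.654369 - (-0.139063)×(0.654369 - 1.160000)/(-0.139063 - 0.760660)
       = 0.732520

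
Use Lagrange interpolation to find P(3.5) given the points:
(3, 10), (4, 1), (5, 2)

Lagrange interpolation formula:
P(x) = Σ yᵢ × Lᵢ(x)
where Lᵢ(x) = Π_{j≠i} (x - xⱼ)/(xᵢ - xⱼ)

L_0(3.5) = (3.5 - 4)/(3 - 4) × (3.5 - 5)/(3 - 5) = 0.375000
L_1(3.5) = (3.5 - 3)/(4 - 3) × (3.5 - 5)/(4 - 5) = 0.750000
L_2(3.5) = (3.5 - 3)/(5 - 3) × (3.5 - 4)/(5 - 4) = -0.125000

P(3.5) = 10×L_0(3.5) + 1×L_1(3.5) + 2×L_2(3.5)
P(3.5) = 4.250000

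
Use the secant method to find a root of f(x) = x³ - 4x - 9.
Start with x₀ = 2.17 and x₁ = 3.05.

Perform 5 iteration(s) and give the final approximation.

f(x) = x³ - 4x - 9
x₀ = 2.17, x₁ = 3.05

Secant formula: x_{n+1} = x_n - f(x_n)(x_n - x_{n-1})/(f(x_n) - f(x_{n-1}))

Iteration 1:
  f(2.170000) = -7.461687
  f(3.050000) = 7.172625
  x_2 = 3.050000 - 7.172625×(3.050000 - 2.170000)/(7.172625 - (-7.461687))
       = 2.618691
Iteration 2:
  f(3.050000) = 7.172625
  f(2.618691) = -1.516978
  x_3 = 2.618691 - (-1.516978)×(2.618691 - 3.050000)/(-1.516978 - 7.172625)
       = 2.693986
Iteration 3:
  f(2.618691) = -1.516978
  f(2.693986) = -0.224171
  x_4 = 2.693986 - (-0.224171)×(2.693986 - 2.618691)/(-0.224171 - (-1.516978))
       = 2.707042
Iteration 4:
  f(2.693986) = -0.224171
  f(2.707042) = 0.009251
  x_5 = 2.707042 - 0.009251×(2.707042 - 2.693986)/(0.009251 - (-0.224171))
       = 2.706525
Iteration 5:
  f(2.707042) = 0.009251
  f(2.706525) = -0.000053
  x_6 = 2.706525 - (-0.000053)×(2.706525 - 2.707042)/(-0.000053 - 0.009251)
       = 2.706528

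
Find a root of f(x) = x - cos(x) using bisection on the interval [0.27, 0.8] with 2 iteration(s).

f(x) = x - cos(x)
Initial interval: [0.27, 0.8]

Iteration 1:
  c_1 = (0.270000 + 0.800000)/2 = 0.535000
  f(c_1) = f(0.535000) = -0.325269
  f(a) × f(c) ≥ 0, new interval: [0.535000, 0.800000]
Iteration 2:
  c_2 = (0.535000 + 0.800000)/2 = 0.667500
  f(c_2) = f(0.667500) = -0.117872
  f(a) × f(c) ≥ 0, new interval: [0.667500, 0.800000]

After 2 iteration(s), the approximation is c_2 = 0.667500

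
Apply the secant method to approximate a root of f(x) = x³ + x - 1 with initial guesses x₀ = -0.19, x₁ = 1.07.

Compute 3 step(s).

f(x) = x³ + x - 1
x₀ = -0.19, x₁ = 1.07

Secant formula: x_{n+1} = x_n - f(x_n)(x_n - x_{n-1})/(f(x_n) - f(x_{n-1}))

Iteration 1:
  f(-0.190000) = -1.196859
  f(1.070000) = 1.295043
  x_2 = 1.070000 - 1.295043×(1.070000 - (-0.190000))/(1.295043 - (-1.196859))
       = 0.415177
Iteration 2:
  f(1.070000) = 1.295043
  f(0.415177) = -0.513258
  x_3 = 0.415177 - (-0.513258)×(0.415177 - 1.070000)/(-0.513258 - 1.295043)
       = 0.601038
Iteration 3:
  f(0.415177) = -0.513258
  f(0.601038) = -0.181838
  x_4 = 0.601038 - (-0.181838)×(0.601038 - 0.415177)/(-0.181838 - (-0.513258))
       = 0.703014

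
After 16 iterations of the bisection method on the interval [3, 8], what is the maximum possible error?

Bisection error bound: |error| ≤ (b-a)/2^n
|error| ≤ (8 - 3)/2^16 = 5/2^16
|error| ≤ 0.0000762939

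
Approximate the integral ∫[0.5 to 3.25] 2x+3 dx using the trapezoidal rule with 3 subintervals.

f(x) = 2x+3
a = 0.5, b = 3.25, n = 3
h = (b - a)/n = 0.916667

Trapezoidal rule: (h/2)[f(x₀) + 2f(x₁) + 2f(x₂) + ... + f(xₙ)]

x_0 = 0.5000, f(x_0) = 4.000000, coefficient = 1
x_1 = 1.4167, f(x_1) = 5.833333, coefficient = 2
x_2 = 2.3333, f(x_2) = 7.666667, coefficient = 2
x_3 = 3.2500, f(x_3) = 9.500000, coefficient = 1

I ≈ (0.916667/2) × 40.500000 = 18.562500
Exact value: 18.562500
Error: 0.000000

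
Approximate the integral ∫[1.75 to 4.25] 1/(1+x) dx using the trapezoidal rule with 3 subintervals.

f(x) = 1/(1+x)
a = 1.75, b = 4.25, n = 3
h = (b - a)/n = 0.833333

Trapezoidal rule: (h/2)[f(x₀) + 2f(x₁) + 2f(x₂) + ... + f(xₙ)]

x_0 = 1.7500, f(x_0) = 0.363636, coefficient = 1
x_1 = 2.5833, f(x_1) = 0.279070, coefficient = 2
x_2 = 3.4167, f(x_2) = 0.226415, coefficient = 2
x_3 = 4.2500, f(x_3) = 0.190476, coefficient = 1

I ≈ (0.833333/2) × 1.565082 = 0.652118
Exact value: 0.646627
Error: 0.005490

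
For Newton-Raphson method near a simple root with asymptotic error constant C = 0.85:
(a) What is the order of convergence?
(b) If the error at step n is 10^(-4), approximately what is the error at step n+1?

(a) Newton-Raphson has quadratic (order 2) convergence near simple roots.
    This means |e_{n+1}| ≈ C|e_n|².

(b) With |e_n| = 10^(-4) and C = 0.85:
    |e_{n+1}| ≈ 0.85 × (10^(-4))² = 0.85 × 10^(-8)

(a) 2 (quadratic); (b) |e_{n+1}| ≈ 8.500e-09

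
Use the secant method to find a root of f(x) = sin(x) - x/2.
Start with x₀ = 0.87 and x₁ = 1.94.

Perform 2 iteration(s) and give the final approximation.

f(x) = sin(x) - x/2
x₀ = 0.87, x₁ = 1.94

Secant formula: x_{n+1} = x_n - f(x_n)(x_n - x_{n-1})/(f(x_n) - f(x_{n-1}))

Iteration 1:
  f(0.870000) = 0.329329
  f(1.940000) = -0.037385
  x_2 = 1.940000 - (-0.037385)×(1.940000 - 0.870000)/(-0.037385 - 0.329329)
       = 1.830918
Iteration 2:
  f(1.940000) = -0.037385
  f(1.830918) = 0.050900
  x_3 = 1.830918 - 0.050900×(1.830918 - 1.940000)/(0.050900 - (-0.037385))
       = 1.893808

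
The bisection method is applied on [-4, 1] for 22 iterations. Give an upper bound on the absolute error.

Bisection error bound: |error| ≤ (b-a)/2^n
|error| ≤ (1 - (-4))/2^22 = 5/2^22
|error| ≤ 0.0000011921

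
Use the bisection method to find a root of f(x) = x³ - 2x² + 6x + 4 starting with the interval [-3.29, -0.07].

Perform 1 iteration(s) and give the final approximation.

f(x) = x³ - 2x² + 6x + 4
Initial interval: [-3.29, -0.07]

Iteration 1:
  c_1 = (-3.290000 + (-0.070000))/2 = -1.680000
  f(c_1) = f(-1.680000) = -16.466432
  f(a) × f(c) ≥ 0, new interval: [-1.680000, -0.070000]

After 1 iteration(s), the approximation is c_1 = -1.680000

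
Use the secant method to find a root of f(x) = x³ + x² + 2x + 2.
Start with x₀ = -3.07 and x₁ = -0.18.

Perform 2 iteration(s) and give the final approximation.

f(x) = x³ + x² + 2x + 2
x₀ = -3.07, x₁ = -0.18

Secant formula: x_{n+1} = x_n - f(x_n)(x_n - x_{n-1})/(f(x_n) - f(x_{n-1}))

Iteration 1:
  f(-3.070000) = -23.649543
  f(-0.180000) = 1.666568
  x_2 = -0.180000 - 1.666568×(-0.180000 - (-3.070000))/(1.666568 - (-23.649543))
       = -0.370250
Iteration 2:
  f(-0.180000) = 1.666568
  f(-0.370250) = 1.345830
  x_3 = -0.370250 - 1.345830×(-0.370250 - (-0.180000))/(1.345830 - 1.666568)
       = -1.168545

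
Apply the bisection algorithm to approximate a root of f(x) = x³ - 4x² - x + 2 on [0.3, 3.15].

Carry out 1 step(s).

f(x) = x³ - 4x² - x + 2
Initial interval: [0.3, 3.15]

Iteration 1:
  c_1 = (0.300000 + 3.150000)/2 = 1.725000
  f(c_1) = f(1.725000) = -6.494547
  f(a) × f(c) < 0, new interval: [0.300000, 1.725000]

After 1 iteration(s), the approximation is c_1 = 1.725000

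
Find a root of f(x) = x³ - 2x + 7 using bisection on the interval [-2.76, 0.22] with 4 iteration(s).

f(x) = x³ - 2x + 7
Initial interval: [-2.76, 0.22]

Iteration 1:
  c_1 = (-2.760000 + 0.220000)/2 = -1.270000
  f(c_1) = f(-1.270000) = 7.491617
  f(a) × f(c) < 0, new interval: [-2.760000, -1.270000]
Iteration 2:
  c_2 = (-2.760000 + (-1.270000))/2 = -2.015000
  f(c_2) = f(-2.015000) = 2.848647
  f(a) × f(c) < 0, new interval: [-2.760000, -2.015000]
Iteration 3:
  c_3 = (-2.760000 + (-2.015000))/2 = -2.387500
  f(c_3) = f(-2.387500) = -1.834123
  f(a) × f(c) ≥ 0, new interval: [-2.387500, -2.015000]
Iteration 4:
  c_4 = (-2.387500 + (-2.015000))/2 = -2.201250
  f(c_4) = f(-2.201250) = 0.736340
  f(a) × f(c) < 0, new interval: [-2.387500, -2.201250]

After 4 iteration(s), the approximation is c_4 = -2.201250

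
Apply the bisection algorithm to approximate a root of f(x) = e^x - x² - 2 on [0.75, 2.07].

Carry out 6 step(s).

f(x) = e^x - x² - 2
Initial interval: [0.75, 2.07]

Iteration 1:
  c_1 = (0.750000 + 2.070000)/2 = 1.410000
  f(c_1) = f(1.410000) = 0.107855
  f(a) × f(c) < 0, new interval: [0.750000, 1.410000]
Iteration 2:
  c_2 = (0.750000 + 1.410000)/2 = 1.080000
  f(c_2) = f(1.080000) = -0.221720
  f(a) × f(c) ≥ 0, new interval: [1.080000, 1.410000]
Iteration 3:
  c_3 = (1.080000 + 1.410000)/2 = 1.245000
  f(c_3) = f(1.245000) = -0.077090
  f(a) × f(c) ≥ 0, new interval: [1.245000, 1.410000]
Iteration 4:
  c_4 = (1.245000 + 1.410000)/2 = 1.327500
  f(c_4) = f(1.327500) = 0.009346
  f(a) × f(c) < 0, new interval: [1.245000, 1.327500]
Iteration 5:
  c_5 = (1.245000 + 1.327500)/2 = 1.286250
  f(c_5) = f(1.286250) = -0.035250
  f(a) × f(c) ≥ 0, new interval: [1.286250, 1.327500]
Iteration 6:
  c_6 = (1.286250 + 1.327500)/2 = 1.306875
  f(c_6) = f(1.306875) = -0.013312
  f(a) × f(c) ≥ 0, new interval: [1.306875, 1.327500]

After 6 iteration(s), the approximation is c_6 = 1.306875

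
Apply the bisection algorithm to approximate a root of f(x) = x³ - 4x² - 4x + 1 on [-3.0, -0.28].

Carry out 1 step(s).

f(x) = x³ - 4x² - 4x + 1
Initial interval: [-3.0, -0.28]

Iteration 1:
  c_1 = (-3.000000 + (-0.280000))/2 = -1.640000
  f(c_1) = f(-1.640000) = -7.609344
  f(a) × f(c) ≥ 0, new interval: [-1.640000, -0.280000]

After 1 iteration(s), the approximation is c_1 = -1.640000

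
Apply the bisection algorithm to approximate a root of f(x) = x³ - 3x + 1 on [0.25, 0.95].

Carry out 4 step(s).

f(x) = x³ - 3x + 1
Initial interval: [0.25, 0.95]

Iteration 1:
  c_1 = (0.250000 + 0.950000)/2 = 0.600000
  f(c_1) = f(0.600000) = -0.584000
  f(a) × f(c) < 0, new interval: [0.250000, 0.600000]
Iteration 2:
  c_2 = (0.250000 + 0.600000)/2 = 0.425000
  f(c_2) = f(0.425000) = -0.198234
  f(a) × f(c) < 0, new interval: [0.250000, 0.425000]
Iteration 3:
  c_3 = (0.250000 + 0.425000)/2 = 0.337500
  f(c_3) = f(0.337500) = 0.025943
  f(a) × f(c) ≥ 0, new interval: [0.337500, 0.425000]
Iteration 4:
  c_4 = (0.337500 + 0.425000)/2 = 0.381250
  f(c_4) = f(0.381250) = -0.088335
  f(a) × f(c) < 0, new interval: [0.337500, 0.381250]

After 4 iteration(s), the approximation is c_4 = 0.381250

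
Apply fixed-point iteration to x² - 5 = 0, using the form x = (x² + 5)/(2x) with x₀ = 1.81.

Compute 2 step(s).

Equation: x² - 5 = 0
Fixed-point form: x = (x² + 5)/(2x)
x₀ = 1.81

x_1 = g(1.810000) = 2.286215
x_2 = g(2.286215) = 2.236618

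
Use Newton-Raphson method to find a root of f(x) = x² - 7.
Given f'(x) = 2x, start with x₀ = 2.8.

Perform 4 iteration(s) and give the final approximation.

f(x) = x² - 7
f'(x) = 2x
x₀ = 2.8

Newton-Raphson formula: x_{n+1} = x_n - f(x_n)/f'(x_n)

Iteration 1:
  f(2.800000) = 0.840000
  f'(2.800000) = 5.600000
  x_1 = 2.800000 - 0.840000/5.600000 = 2.650000
Iteration 2:
  f(2.650000) = 0.022500
  f'(2.650000) = 5.300000
  x_2 = 2.650000 - 0.022500/5.300000 = 2.645755
Iteration 3:
  f(2.645755) = 0.000018
  f'(2.645755) = 5.291509
  x_3 = 2.645755 - 0.000018/5.291509 = 2.645751
Iteration 4:
  f(2.645751) = 0.000000
  f'(2.645751) = 5.291503
  x_4 = 2.645751 - 0.000000/5.291503 = 2.645751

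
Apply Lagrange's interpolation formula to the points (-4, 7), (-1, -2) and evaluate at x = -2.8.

Lagrange interpolation formula:
P(x) = Σ yᵢ × Lᵢ(x)
where Lᵢ(x) = Π_{j≠i} (x - xⱼ)/(xᵢ - xⱼ)

L_0(-2.8) = (-2.8 - (-1))/(-4 - (-1)) = 0.600000
L_1(-2.8) = (-2.8 - (-4))/(-1 - (-4)) = 0.400000

P(-2.8) = 7×L_0(-2.8) + (-2)×L_1(-2.8)
P(-2.8) = 3.400000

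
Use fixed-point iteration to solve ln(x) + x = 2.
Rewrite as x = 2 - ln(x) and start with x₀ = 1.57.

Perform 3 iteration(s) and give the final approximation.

Equation: ln(x) + x = 2
Fixed-point form: x = 2 - ln(x)
x₀ = 1.57

x_1 = g(1.570000) = 1.548924
x_2 = g(1.548924) = 1.562439
x_3 = g(1.562439) = 1.553752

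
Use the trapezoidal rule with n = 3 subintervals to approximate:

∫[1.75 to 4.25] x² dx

f(x) = x²
a = 1.75, b = 4.25, n = 3
h = (b - a)/n = 0.833333

Trapezoidal rule: (h/2)[f(x₀) + 2f(x₁) + 2f(x₂) + ... + f(xₙ)]

x_0 = 1.7500, f(x_0) = 3.062500, coefficient = 1
x_1 = 2.5833, f(x_1) = 6.673611, coefficient = 2
x_2 = 3.4167, f(x_2) = 11.673611, coefficient = 2
x_3 = 4.2500, f(x_3) = 18.062500, coefficient = 1

I ≈ (0.833333/2) × 57.819444 = 24.091435
Exact value: 23.802083
Error: 0.289352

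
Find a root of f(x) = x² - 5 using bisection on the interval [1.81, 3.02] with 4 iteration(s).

f(x) = x² - 5
Initial interval: [1.81, 3.02]

Iteration 1:
  c_1 = (1.810000 + 3.020000)/2 = 2.415000
  f(c_1) = f(2.415000) = 0.832225
  f(a) × f(c) < 0, new interval: [1.810000, 2.415000]
Iteration 2:
  c_2 = (1.810000 + 2.415000)/2 = 2.112500
  f(c_2) = f(2.112500) = -0.537344
  f(a) × f(c) ≥ 0, new interval: [2.112500, 2.415000]
Iteration 3:
  c_3 = (2.112500 + 2.415000)/2 = 2.263750
  f(c_3) = f(2.263750) = 0.124564
  f(a) × f(c) < 0, new interval: [2.112500, 2.263750]
Iteration 4:
  c_4 = (2.112500 + 2.263750)/2 = 2.188125
  f(c_4) = f(2.188125) = -0.212109
  f(a) × f(c) ≥ 0, new interval: [2.188125, 2.263750]

After 4 iteration(s), the approximation is c_4 = 2.188125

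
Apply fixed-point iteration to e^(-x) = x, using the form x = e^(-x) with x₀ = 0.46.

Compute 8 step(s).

Equation: e^(-x) = x
Fixed-point form: x = e^(-x)
x₀ = 0.46

x_1 = g(0.460000) = 0.631284
x_2 = g(0.631284) = 0.531909
x_3 = g(0.531909) = 0.587483
x_4 = g(0.587483) = 0.555724
x_5 = g(0.555724) = 0.573657
x_6 = g(0.573657) = 0.563461
x_7 = g(0.563461) = 0.569235
x_8 = g(0.569235) = 0.565958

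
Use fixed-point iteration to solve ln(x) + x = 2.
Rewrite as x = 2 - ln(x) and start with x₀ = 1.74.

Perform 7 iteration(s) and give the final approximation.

Equation: ln(x) + x = 2
Fixed-point form: x = 2 - ln(x)
x₀ = 1.74

x_1 = g(1.740000) = 1.446115
x_2 = g(1.446115) = 1.631119
x_3 = g(1.631119) = 1.510733
x_4 = g(1.510733) = 1.587405
x_5 = g(1.587405) = 1.537900
x_6 = g(1.537900) = 1.569582
x_7 = g(1.569582) = 1.549190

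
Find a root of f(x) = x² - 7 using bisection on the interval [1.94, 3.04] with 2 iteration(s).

f(x) = x² - 7
Initial interval: [1.94, 3.04]

Iteration 1:
  c_1 = (1.940000 + 3.040000)/2 = 2.490000
  f(c_1) = f(2.490000) = -0.799900
  f(a) × f(c) ≥ 0, new interval: [2.490000, 3.040000]
Iteration 2:
  c_2 = (2.490000 + 3.040000)/2 = 2.765000
  f(c_2) = f(2.765000) = 0.645225
  f(a) × f(c) < 0, new interval: [2.490000, 2.765000]

After 2 iteration(s), the approximation is c_2 = 2.765000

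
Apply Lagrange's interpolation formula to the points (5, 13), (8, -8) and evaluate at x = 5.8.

Lagrange interpolation formula:
P(x) = Σ yᵢ × Lᵢ(x)
where Lᵢ(x) = Π_{j≠i} (x - xⱼ)/(xᵢ - xⱼ)

L_0(5.8) = (5.8 - 8)/(5 - 8) = 0.733333
L_1(5.8) = (5.8 - 5)/(8 - 5) = 0.266667

P(5.8) = 13×L_0(5.8) + (-8)×L_1(5.8)
P(5.8) = 7.400000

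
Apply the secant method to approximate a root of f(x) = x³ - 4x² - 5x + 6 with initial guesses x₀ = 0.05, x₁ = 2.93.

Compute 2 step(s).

f(x) = x³ - 4x² - 5x + 6
x₀ = 0.05, x₁ = 2.93

Secant formula: x_{n+1} = x_n - f(x_n)(x_n - x_{n-1})/(f(x_n) - f(x_{n-1}))

Iteration 1:
  f(0.050000) = 5.740125
  f(2.930000) = -17.835843
  x_2 = 2.930000 - (-17.835843)×(2.930000 - 0.050000)/(-17.835843 - 5.740125)
       = 0.751204
Iteration 2:
  f(2.930000) = -17.835843
  f(0.751204) = 0.410661
  x_3 = 0.751204 - 0.410661×(0.751204 - 2.930000)/(0.410661 - (-17.835843))
       = 0.800241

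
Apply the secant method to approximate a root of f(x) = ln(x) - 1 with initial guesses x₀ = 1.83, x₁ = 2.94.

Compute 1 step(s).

f(x) = ln(x) - 1
x₀ = 1.83, x₁ = 2.94

Secant formula: x_{n+1} = x_n - f(x_n)(x_n - x_{n-1})/(f(x_n) - f(x_{n-1}))

Iteration 1:
  f(1.830000) = -0.395684
  f(2.940000) = 0.078410
  x_2 = 2.940000 - 0.078410×(2.940000 - 1.830000)/(0.078410 - (-0.395684))
       = 2.756419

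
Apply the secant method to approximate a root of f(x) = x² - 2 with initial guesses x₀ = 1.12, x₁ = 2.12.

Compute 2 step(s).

f(x) = x² - 2
x₀ = 1.12, x₁ = 2.12

Secant formula: x_{n+1} = x_n - f(x_n)(x_n - x_{n-1})/(f(x_n) - f(x_{n-1}))

Iteration 1:
  f(1.120000) = -0.745600
  f(2.120000) = 2.494400
  x_2 = 2.120000 - 2.494400×(2.120000 - 1.120000)/(2.494400 - (-0.745600))
       = 1.350123
Iteration 2:
  f(2.120000) = 2.494400
  f(1.350123) = -0.177167
  x_3 = 1.350123 - (-0.177167)×(1.350123 - 2.120000)/(-0.177167 - 2.494400)
       = 1.401178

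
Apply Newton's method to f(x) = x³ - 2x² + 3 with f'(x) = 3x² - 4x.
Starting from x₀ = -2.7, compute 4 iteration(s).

f(x) = x³ - 2x² + 3
f'(x) = 3x² - 4x
x₀ = -2.7

Newton-Raphson formula: x_{n+1} = x_n - f(x_n)/f'(x_n)

Iteration 1:
  f(-2.700000) = -31.263000
  f'(-2.700000) = 32.670000
  x_1 = -2.700000 - (-31.263000)/32.670000 = -1.743067
Iteration 2:
  f(-1.743067) = -8.372496
  f'(-1.743067) = 16.087116
  x_2 = -1.743067 - (-8.372496)/16.087116 = -1.222620
Iteration 3:
  f(-1.222620) = -1.817169
  f'(-1.222620) = 9.374876
  x_3 = -1.222620 - (-1.817169)/9.374876 = -1.028786
Iteration 4:
  f(-1.028786) = -0.205668
  f'(-1.028786) = 7.290344
  x_4 = -1.028786 - (-0.205668)/7.290344 = -1.000575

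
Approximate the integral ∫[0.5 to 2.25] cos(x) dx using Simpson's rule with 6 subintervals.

f(x) = cos(x)
a = 0.5, b = 2.25, n = 6
h = (b - a)/n = 0.291667

Simpson's rule: (h/3)[f(x₀) + 4f(x₁) + 2f(x₂) + ... + f(xₙ)]

x_0 = 0.5000, f(x_0) = 0.877583, coefficient = 1
x_1 = 0.7917, f(x_1) = 0.702660, coefficient = 4
x_2 = 1.0833, f(x_2) = 0.468386, coefficient = 2
x_3 = 1.3750, f(x_3) = 0.194548, coefficient = 4
x_4 = 1.6667, f(x_4) = -0.095724, coefficient = 2
x_5 = 1.9583, f(x_5) = -0.377909, coefficient = 4
x_6 = 2.2500, f(x_6) = -0.628174, coefficient = 1

I ≈ (0.291667/3) × 3.071929 = 0.298660
Exact value: 0.298648
Error: 0.000012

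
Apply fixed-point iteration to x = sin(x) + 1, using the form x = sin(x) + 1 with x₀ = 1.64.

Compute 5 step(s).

Equation: x = sin(x) + 1
Fixed-point form: x = sin(x) + 1
x₀ = 1.64

x_1 = g(1.640000) = 1.997606
x_2 = g(1.997606) = 1.910291
x_3 = g(1.910291) = 1.942923
x_4 = g(1.942923) = 1.931556
x_5 = g(1.931556) = 1.935629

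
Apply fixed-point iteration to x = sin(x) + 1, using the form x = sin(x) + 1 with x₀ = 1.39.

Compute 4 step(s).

Equation: x = sin(x) + 1
Fixed-point form: x = sin(x) + 1
x₀ = 1.39

x_1 = g(1.390000) = 1.983701
x_2 = g(1.983701) = 1.915959
x_3 = g(1.915959) = 1.941020
x_4 = g(1.941020) = 1.932246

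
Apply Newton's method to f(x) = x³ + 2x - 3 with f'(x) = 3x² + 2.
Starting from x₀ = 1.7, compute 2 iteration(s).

f(x) = x³ + 2x - 3
f'(x) = 3x² + 2
x₀ = 1.7

Newton-Raphson formula: x_{n+1} = x_n - f(x_n)/f'(x_n)

Iteration 1:
  f(1.700000) = 5.313000
  f'(1.700000) = 10.670000
  x_1 = 1.700000 - 5.313000/10.670000 = 1.202062
Iteration 2:
  f(1.202062) = 1.141046
  f'(1.202062) = 6.334858
  x_2 = 1.202062 - 1.141046/6.334858 = 1.021940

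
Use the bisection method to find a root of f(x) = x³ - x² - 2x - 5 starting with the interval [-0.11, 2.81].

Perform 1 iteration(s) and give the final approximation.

f(x) = x³ - x² - 2x - 5
Initial interval: [-0.11, 2.81]

Iteration 1:
  c_1 = (-0.110000 + 2.810000)/2 = 1.350000
  f(c_1) = f(1.350000) = -7.062125
  f(a) × f(c) ≥ 0, new interval: [1.350000, 2.810000]

After 1 iteration(s), the approximation is c_1 = 1.350000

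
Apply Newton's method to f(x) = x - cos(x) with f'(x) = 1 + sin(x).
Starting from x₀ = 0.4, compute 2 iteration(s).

f(x) = x - cos(x)
f'(x) = 1 + sin(x)
x₀ = 0.4

Newton-Raphson formula: x_{n+1} = x_n - f(x_n)/f'(x_n)

Iteration 1:
  f(0.400000) = -0.521061
  f'(0.400000) = 1.389418
  x_1 = 0.400000 - (-0.521061)/1.389418 = 0.775021
Iteration 2:
  f(0.775021) = 0.060615
  f'(0.775021) = 1.699731
  x_2 = 0.775021 - 0.060615/1.699731 = 0.739360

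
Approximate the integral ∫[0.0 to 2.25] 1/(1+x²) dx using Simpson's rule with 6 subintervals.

f(x) = 1/(1+x²)
a = 0.0, b = 2.25, n = 6
h = (b - a)/n = 0.375000

Simpson's rule: (h/3)[f(x₀) + 4f(x₁) + 2f(x₂) + ... + f(xₙ)]

x_0 = 0.0000, f(x_0) = 1.000000, coefficient = 1
x_1 = 0.3750, f(x_1) = 0.876712, coefficient = 4
x_2 = 0.7500, f(x_2) = 0.640000, coefficient = 2
x_3 = 1.1250, f(x_3) = 0.441379, coefficient = 4
x_4 = 1.5000, f(x_4) = 0.307692, coefficient = 2
x_5 = 1.8750, f(x_5) = 0.221453, coefficient = 4
x_6 = 2.2500, f(x_6) = 0.164948, coefficient = 1

I ≈ (0.375000/3) × 9.218513 = 1.152314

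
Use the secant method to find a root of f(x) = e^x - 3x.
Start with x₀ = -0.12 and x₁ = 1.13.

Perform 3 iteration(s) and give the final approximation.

f(x) = e^x - 3x
x₀ = -0.12, x₁ = 1.13

Secant formula: x_{n+1} = x_n - f(x_n)(x_n - x_{n-1})/(f(x_n) - f(x_{n-1}))

Iteration 1:
  f(-0.120000) = 1.246920
  f(1.130000) = -0.294343
  x_2 = 1.130000 - (-0.294343)×(1.130000 - (-0.120000))/(-0.294343 - 1.246920)
       = 0.891281
Iteration 2:
  f(1.130000) = -0.294343
  f(0.891281) = -0.235592
  x_3 = 0.891281 - (-0.235592)×(0.891281 - 1.130000)/(-0.235592 - (-0.294343))
       = -0.065973
Iteration 3:
  f(0.891281) = -0.235592
  f(-0.065973) = 1.134076
  x_4 = -0.065973 - 1.134076×(-0.065973 - 0.891281)/(1.134076 - (-0.235592))
       = 0.726627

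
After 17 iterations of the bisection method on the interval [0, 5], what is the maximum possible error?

Bisection error bound: |error| ≤ (b-a)/2^n
|error| ≤ (5 - 0)/2^17 = 5/2^17
|error| ≤ 0.0000381470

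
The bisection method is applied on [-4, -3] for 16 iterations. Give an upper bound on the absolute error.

Bisection error bound: |error| ≤ (b-a)/2^n
|error| ≤ (-3 - (-4))/2^16 = 1/2^16
|error| ≤ 0.0000152588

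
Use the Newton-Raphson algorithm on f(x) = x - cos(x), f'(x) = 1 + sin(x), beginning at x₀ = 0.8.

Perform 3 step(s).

f(x) = x - cos(x)
f'(x) = 1 + sin(x)
x₀ = 0.8

Newton-Raphson formula: x_{n+1} = x_n - f(x_n)/f'(x_n)

Iteration 1:
  f(0.800000) = 0.103293
  f'(0.800000) = 1.717356
  x_1 = 0.800000 - 0.103293/1.717356 = 0.739853
Iteration 2:
  f(0.739853) = 0.001286
  f'(0.739853) = 1.674180
  x_2 = 0.739853 - 0.001286/1.674180 = 0.739085
Iteration 3:
  f(0.739085) = 0.000000
  f'(0.739085) = 1.673612
  x_3 = 0.739085 - 0.000000/1.673612 = 0.739085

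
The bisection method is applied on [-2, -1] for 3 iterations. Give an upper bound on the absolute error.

Bisection error bound: |error| ≤ (b-a)/2^n
|error| ≤ (-1 - (-2))/2^3 = 1/2^3
|error| ≤ 0.1250000000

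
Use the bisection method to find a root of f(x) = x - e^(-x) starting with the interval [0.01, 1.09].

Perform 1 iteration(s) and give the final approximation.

f(x) = x - e^(-x)
Initial interval: [0.01, 1.09]

Iteration 1:
  c_1 = (0.010000 + 1.090000)/2 = 0.550000
  f(c_1) = f(0.550000) = -0.026950
  f(a) × f(c) ≥ 0, new interval: [0.550000, 1.090000]

After 1 iteration(s), the approximation is c_1 = 0.550000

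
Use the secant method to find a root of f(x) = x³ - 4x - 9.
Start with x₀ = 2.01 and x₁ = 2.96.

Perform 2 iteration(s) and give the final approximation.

f(x) = x³ - 4x - 9
x₀ = 2.01, x₁ = 2.96

Secant formula: x_{n+1} = x_n - f(x_n)(x_n - x_{n-1})/(f(x_n) - f(x_{n-1}))

Iteration 1:
  f(2.010000) = -8.919399
  f(2.960000) = 5.094336
  x_2 = 2.960000 - 5.094336×(2.960000 - 2.010000)/(5.094336 - (-8.919399))
       = 2.614652
Iteration 2:
  f(2.960000) = 5.094336
  f(2.614652) = -1.583792
  x_3 = 2.614652 - (-1.583792)×(2.614652 - 2.960000)/(-1.583792 - 5.094336)
       = 2.696555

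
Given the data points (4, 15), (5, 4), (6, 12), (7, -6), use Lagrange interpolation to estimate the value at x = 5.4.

Lagrange interpolation formula:
P(x) = Σ yᵢ × Lᵢ(x)
where Lᵢ(x) = Π_{j≠i} (x - xⱼ)/(xᵢ - xⱼ)

L_0(5.4) = (5.4 - 5)/(4 - 5) × (5.4 - 6)/(4 - 6) × (5.4 - 7)/(4 - 7) = -0.064000
L_1(5.4) = (5.4 - 4)/(5 - 4) × (5.4 - 6)/(5 - 6) × (5.4 - 7)/(5 - 7) = 0.672000
L_2(5.4) = (5.4 - 4)/(6 - 4) × (5.4 - 5)/(6 - 5) × (5.4 - 7)/(6 - 7) = 0.448000
L_3(5.4) = (5.4 - 4)/(7 - 4) × (5.4 - 5)/(7 - 5) × (5.4 - 6)/(7 - 6) = -0.056000

P(5.4) = 15×L_0(5.4) + 4×L_1(5.4) + 12×L_2(5.4) + (-6)×L_3(5.4)
P(5.4) = 7.440000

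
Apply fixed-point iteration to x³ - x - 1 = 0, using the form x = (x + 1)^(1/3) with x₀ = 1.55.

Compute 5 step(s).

Equation: x³ - x - 1 = 0
Fixed-point form: x = (x + 1)^(1/3)
x₀ = 1.55

x_1 = g(1.550000) = 1.366197
x_2 = g(1.366197) = 1.332550
x_3 = g(1.332550) = 1.326204
x_4 = g(1.326204) = 1.325000
x_5 = g(1.325000) = 1.324772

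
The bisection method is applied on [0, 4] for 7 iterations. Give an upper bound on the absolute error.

Bisection error bound: |error| ≤ (b-a)/2^n
|error| ≤ (4 - 0)/2^7 = 4/2^7
|error| ≤ 0.0312500000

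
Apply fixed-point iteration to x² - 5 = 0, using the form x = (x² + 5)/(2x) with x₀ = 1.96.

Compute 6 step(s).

Equation: x² - 5 = 0
Fixed-point form: x = (x² + 5)/(2x)
x₀ = 1.96

x_1 = g(1.960000) = 2.255510
x_2 = g(2.255510) = 2.236152
x_3 = g(2.236152) = 2.236068
x_4 = g(2.236068) = 2.236068
x_5 = g(2.236068) = 2.236068
x_6 = g(2.236068) = 2.236068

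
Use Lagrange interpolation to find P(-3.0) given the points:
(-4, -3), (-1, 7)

Lagrange interpolation formula:
P(x) = Σ yᵢ × Lᵢ(x)
where Lᵢ(x) = Π_{j≠i} (x - xⱼ)/(xᵢ - xⱼ)

L_0(-3.0) = (-3.0 - (-1))/(-4 - (-1)) = 0.666667
L_1(-3.0) = (-3.0 - (-4))/(-1 - (-4)) = 0.333333

P(-3.0) = (-3)×L_0(-3.0) + 7×L_1(-3.0)
P(-3.0) = 0.333333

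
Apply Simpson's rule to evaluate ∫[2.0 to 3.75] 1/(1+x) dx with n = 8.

f(x) = 1/(1+x)
a = 2.0, b = 3.75, n = 8
h = (b - a)/n = 0.218750

Simpson's rule: (h/3)[f(x₀) + 4f(x₁) + 2f(x₂) + ... + f(xₙ)]

x_0 = 2.0000, f(x_0) = 0.333333, coefficient = 1
x_1 = 2.2188, f(x_1) = 0.310680, coefficient = 4
x_2 = 2.4375, f(x_2) = 0.290909, coefficient = 2
x_3 = 2.6562, f(x_3) = 0.273504, coefficient = 4
x_4 = 2.8750, f(x_4) = 0.258065, coefficient = 2
x_5 = 3.0938, f(x_5) = 0.244275, coefficient = 4
x_6 = 3.3125, f(x_6) = 0.231884, coefficient = 2
x_7 = 3.5312, f(x_7) = 0.220690, coefficient = 4
x_8 = 3.7500, f(x_8) = 0.210526, coefficient = 1

I ≈ (0.218750/3) × 6.302168 = 0.459533
Exact value: 0.459532
Error: 0.000001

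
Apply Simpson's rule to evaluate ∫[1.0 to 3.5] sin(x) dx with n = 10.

f(x) = sin(x)
a = 1.0, b = 3.5, n = 10
h = (b - a)/n = 0.250000

Simpson's rule: (h/3)[f(x₀) + 4f(x₁) + 2f(x₂) + ... + f(xₙ)]

x_0 = 1.0000, f(x_0) = 0.841471, coefficient = 1
x_1 = 1.2500, f(x_1) = 0.948985, coefficient = 4
x_2 = 1.5000, f(x_2) = 0.997495, coefficient = 2
x_3 = 1.7500, f(x_3) = 0.983986, coefficient = 4
x_4 = 2.0000, f(x_4) = 0.909297, coefficient = 2
x_5 = 2.2500, f(x_5) = 0.778073, coefficient = 4
x_6 = 2.5000, f(x_6) = 0.598472, coefficient = 2
x_7 = 2.7500, f(x_7) = 0.381661, coefficient = 4
x_8 = 3.0000, f(x_8) = 0.141120, coefficient = 2
x_9 = 3.2500, f(x_9) = -0.108195, coefficient = 4
x_10 = 3.5000, f(x_10) = -0.350783, coefficient = 1

I ≈ (0.250000/3) × 17.721495 = 1.476791
Exact value: 1.476759
Error: 0.000032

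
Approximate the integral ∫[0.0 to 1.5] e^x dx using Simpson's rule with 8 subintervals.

f(x) = e^x
a = 0.0, b = 1.5, n = 8
h = (b - a)/n = 0.187500

Simpson's rule: (h/3)[f(x₀) + 4f(x₁) + 2f(x₂) + ... + f(xₙ)]

x_0 = 0.0000, f(x_0) = 1.000000, coefficient = 1
x_1 = 0.1875, f(x_1) = 1.206230, coefficient = 4
x_2 = 0.3750, f(x_2) = 1.454991, coefficient = 2
x_3 = 0.5625, f(x_3) = 1.755055, coefficient = 4
x_4 = 0.7500, f(x_4) = 2.117000, coefficient = 2
x_5 = 0.9375, f(x_5) = 2.553589, coefficient = 4
x_6 = 1.1250, f(x_6) = 3.080217, coefficient = 2
x_7 = 1.3125, f(x_7) = 3.715451, coefficient = 4
x_8 = 1.5000, f(x_8) = 4.481689, coefficient = 1

I ≈ (0.187500/3) × 55.707406 = 3.481713
Exact value: 3.481689
Error: 0.000024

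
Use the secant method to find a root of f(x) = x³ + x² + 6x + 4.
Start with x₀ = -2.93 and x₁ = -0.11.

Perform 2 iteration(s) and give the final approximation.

f(x) = x³ + x² + 6x + 4
x₀ = -2.93, x₁ = -0.11

Secant formula: x_{n+1} = x_n - f(x_n)(x_n - x_{n-1})/(f(x_n) - f(x_{n-1}))

Iteration 1:
  f(-2.930000) = -30.148857
  f(-0.110000) = 3.350769
  x_2 = -0.110000 - 3.350769×(-0.110000 - (-2.930000))/(3.350769 - (-30.148857))
       = -0.392068
Iteration 2:
  f(-0.110000) = 3.350769
  f(-0.392068) = 1.741042
  x_3 = -0.392068 - 1.741042×(-0.392068 - (-0.110000))/(1.741042 - 3.350769)
       = -0.697146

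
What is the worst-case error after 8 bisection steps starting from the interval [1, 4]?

Bisection error bound: |error| ≤ (b-a)/2^n
|error| ≤ (4 - 1)/2^8 = 3/2^8
|error| ≤ 0.0117187500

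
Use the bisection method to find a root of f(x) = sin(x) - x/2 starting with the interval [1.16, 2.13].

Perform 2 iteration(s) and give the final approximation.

f(x) = sin(x) - x/2
Initial interval: [1.16, 2.13]

Iteration 1:
  c_1 = (1.160000 + 2.130000)/2 = 1.645000
  f(c_1) = f(1.645000) = 0.174748
  f(a) × f(c) ≥ 0, new interval: [1.645000, 2.130000]
Iteration 2:
  c_2 = (1.645000 + 2.130000)/2 = 1.887500
  f(c_2) = f(1.887500) = 0.006517
  f(a) × f(c) ≥ 0, new interval: [1.887500, 2.130000]

After 2 iteration(s), the approximation is c_2 = 1.887500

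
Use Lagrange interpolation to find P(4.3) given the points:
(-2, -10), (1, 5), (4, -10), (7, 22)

Lagrange interpolation formula:
P(x) = Σ yᵢ × Lᵢ(x)
where Lᵢ(x) = Π_{j≠i} (x - xⱼ)/(xᵢ - xⱼ)

L_0(4.3) = (4.3 - 1)/(-2 - 1) × (4.3 - 4)/(-2 - 4) × (4.3 - 7)/(-2 - 7) = 0.016500
L_1(4.3) = (4.3 - (-2))/(1 - (-2)) × (4.3 - 4)/(1 - 4) × (4.3 - 7)/(1 - 7) = -0.094500
L_2(4.3) = (4.3 - (-2))/(4 - (-2)) × (4.3 - 1)/(4 - 1) × (4.3 - 7)/(4 - 7) = 1.039500
L_3(4.3) = (4.3 - (-2))/(7 - (-2)) × (4.3 - 1)/(7 - 1) × (4.3 - 4)/(7 - 4) = 0.038500

P(4.3) = (-10)×L_0(4.3) + 5×L_1(4.3) + (-10)×L_2(4.3) + 22×L_3(4.3)
P(4.3) = -10.185500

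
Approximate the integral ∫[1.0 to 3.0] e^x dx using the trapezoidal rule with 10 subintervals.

f(x) = e^x
a = 1.0, b = 3.0, n = 10
h = (b - a)/n = 0.200000

Trapezoidal rule: (h/2)[f(x₀) + 2f(x₁) + 2f(x₂) + ... + f(xₙ)]

x_0 = 1.0000, f(x_0) = 2.718282, coefficient = 1
x_1 = 1.2000, f(x_1) = 3.320117, coefficient = 2
x_2 = 1.4000, f(x_2) = 4.055200, coefficient = 2
x_3 = 1.6000, f(x_3) = 4.953032, coefficient = 2
x_4 = 1.8000, f(x_4) = 6.049647, coefficient = 2
x_5 = 2.0000, f(x_5) = 7.389056, coefficient = 2
x_6 = 2.2000, f(x_6) = 9.025013, coefficient = 2
x_7 = 2.4000, f(x_7) = 11.023176, coefficient = 2
x_8 = 2.6000, f(x_8) = 13.463738, coefficient = 2
x_9 = 2.8000, f(x_9) = 16.444647, coefficient = 2
x_10 = 3.0000, f(x_10) = 20.085537, coefficient = 1

I ≈ (0.200000/2) × 174.251074 = 17.425107
Exact value: 17.367255
Error: 0.057852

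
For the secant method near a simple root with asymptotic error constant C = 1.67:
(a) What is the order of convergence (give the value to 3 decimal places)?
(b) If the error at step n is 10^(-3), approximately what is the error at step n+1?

(a) Secant method has superlinear convergence with order φ = (1+√5)/2 ≈ 1.618.
    This means |e_{n+1}| ≈ C|e_n|^1.618.

(b) With |e_n| = 10^(-3) and C = 1.67:
    |e_{n+1}| ≈ 1.67 × (10^(-3))^1.618 = 1.67 × 10^(-4.85)

(a) ≈ 1.618 (golden ratio); (b) |e_{n+1}| ≈ 2.337e-05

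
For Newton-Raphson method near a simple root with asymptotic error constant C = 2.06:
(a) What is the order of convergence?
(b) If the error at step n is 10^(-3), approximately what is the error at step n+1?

(a) Newton-Raphson has quadratic (order 2) convergence near simple roots.
    This means |e_{n+1}| ≈ C|e_n|².

(b) With |e_n| = 10^(-3) and C = 2.06:
    |e_{n+1}| ≈ 2.06 × (10^(-3))² = 2.06 × 10^(-6)

(a) 2 (quadratic); (b) |e_{n+1}| ≈ 2.060e-06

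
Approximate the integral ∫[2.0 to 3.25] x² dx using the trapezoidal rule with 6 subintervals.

f(x) = x²
a = 2.0, b = 3.25, n = 6
h = (b - a)/n = 0.208333

Trapezoidal rule: (h/2)[f(x₀) + 2f(x₁) + 2f(x₂) + ... + f(xₙ)]

x_0 = 2.0000, f(x_0) = 4.000000, coefficient = 1
x_1 = 2.2083, f(x_1) = 4.876736, coefficient = 2
x_2 = 2.4167, f(x_2) = 5.840278, coefficient = 2
x_3 = 2.6250, f(x_3) = 6.890625, coefficient = 2
x_4 = 2.8333, f(x_4) = 8.027778, coefficient = 2
x_5 = 3.0417, f(x_5) = 9.251736, coefficient = 2
x_6 = 3.2500, f(x_6) = 10.562500, coefficient = 1

I ≈ (0.208333/2) × 84.336806 = 8.785084
Exact value: 8.776042
Error: 0.009042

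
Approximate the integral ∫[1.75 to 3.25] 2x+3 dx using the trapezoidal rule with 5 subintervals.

f(x) = 2x+3
a = 1.75, b = 3.25, n = 5
h = (b - a)/n = 0.300000

Trapezoidal rule: (h/2)[f(x₀) + 2f(x₁) + 2f(x₂) + ... + f(xₙ)]

x_0 = 1.7500, f(x_0) = 6.500000, coefficient = 1
x_1 = 2.0500, f(x_1) = 7.100000, coefficient = 2
x_2 = 2.3500, f(x_2) = 7.700000, coefficient = 2
x_3 = 2.6500, f(x_3) = 8.300000, coefficient = 2
x_4 = 2.9500, f(x_4) = 8.900000, coefficient = 2
x_5 = 3.2500, f(x_5) = 9.500000, coefficient = 1

I ≈ (0.300000/2) × 80.000000 = 12.000000
Exact value: 12.000000
Error: 0.000000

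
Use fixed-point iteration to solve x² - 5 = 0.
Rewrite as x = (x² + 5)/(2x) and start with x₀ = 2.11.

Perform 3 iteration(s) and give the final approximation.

Equation: x² - 5 = 0
Fixed-point form: x = (x² + 5)/(2x)
x₀ = 2.11

x_1 = g(2.110000) = 2.239834
x_2 = g(2.239834) = 2.236071
x_3 = g(2.236071) = 2.236068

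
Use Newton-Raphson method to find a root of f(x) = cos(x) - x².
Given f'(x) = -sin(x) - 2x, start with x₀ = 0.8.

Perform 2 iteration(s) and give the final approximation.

f(x) = cos(x) - x²
f'(x) = -sin(x) - 2x
x₀ = 0.8

Newton-Raphson formula: x_{n+1} = x_n - f(x_n)/f'(x_n)

Iteration 1:
  f(0.800000) = 0.056707
  f'(0.800000) = -2.317356
  x_1 = 0.800000 - 0.056707/(-2.317356) = 0.824470
Iteration 2:
  f(0.824470) = -0.000806
  f'(0.824470) = -2.383129
  x_2 = 0.824470 - (-0.000806)/(-2.383129) = 0.824132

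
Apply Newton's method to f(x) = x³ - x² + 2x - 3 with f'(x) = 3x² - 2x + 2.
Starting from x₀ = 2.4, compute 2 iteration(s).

f(x) = x³ - x² + 2x - 3
f'(x) = 3x² - 2x + 2
x₀ = 2.4

Newton-Raphson formula: x_{n+1} = x_n - f(x_n)/f'(x_n)

Iteration 1:
  f(2.400000) = 9.864000
  f'(2.400000) = 14.480000
  x_1 = 2.400000 - 9.864000/14.480000 = 1.718785
Iteration 2:
  f(1.718785) = 2.561017
  f'(1.718785) = 7.425092
  x_2 = 1.718785 - 2.561017/7.425092 = 1.373871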